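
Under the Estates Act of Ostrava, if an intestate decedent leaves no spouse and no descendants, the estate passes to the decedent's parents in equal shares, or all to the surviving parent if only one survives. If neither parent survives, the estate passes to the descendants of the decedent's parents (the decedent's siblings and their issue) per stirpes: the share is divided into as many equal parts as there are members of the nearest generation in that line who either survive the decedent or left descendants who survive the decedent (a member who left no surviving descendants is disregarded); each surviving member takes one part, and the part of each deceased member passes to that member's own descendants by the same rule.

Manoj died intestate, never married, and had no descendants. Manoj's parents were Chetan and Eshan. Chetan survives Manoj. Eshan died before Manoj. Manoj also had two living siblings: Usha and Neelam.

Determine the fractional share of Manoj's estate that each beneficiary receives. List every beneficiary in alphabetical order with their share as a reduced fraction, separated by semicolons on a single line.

Chetan 1

Only one parent, Chetan, survives, so Chetan takes the entire estate. The siblings take nothing because a surviving parent has priority.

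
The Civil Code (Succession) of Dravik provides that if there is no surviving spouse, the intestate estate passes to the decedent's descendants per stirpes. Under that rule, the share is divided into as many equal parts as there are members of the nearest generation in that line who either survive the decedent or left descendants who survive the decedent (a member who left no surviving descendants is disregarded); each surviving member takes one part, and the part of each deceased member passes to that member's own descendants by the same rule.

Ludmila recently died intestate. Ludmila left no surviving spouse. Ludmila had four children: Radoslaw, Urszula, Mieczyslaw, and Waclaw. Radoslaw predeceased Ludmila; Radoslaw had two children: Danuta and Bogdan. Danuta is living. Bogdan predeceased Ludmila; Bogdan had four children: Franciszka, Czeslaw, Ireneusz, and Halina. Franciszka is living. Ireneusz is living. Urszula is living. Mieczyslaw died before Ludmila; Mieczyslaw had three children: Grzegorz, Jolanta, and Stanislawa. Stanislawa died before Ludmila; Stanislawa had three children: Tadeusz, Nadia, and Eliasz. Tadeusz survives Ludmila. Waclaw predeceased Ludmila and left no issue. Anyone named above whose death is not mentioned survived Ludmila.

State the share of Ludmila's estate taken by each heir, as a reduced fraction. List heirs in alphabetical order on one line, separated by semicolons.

There is no surviving spouse, so the entire estate passes to Ludmila's descendants per stirpes.
Waclaw left no surviving issue, so that branch lapses and is disregarded.
The estate is divided into 3 equal shares of 1/3 among Radoslaw, Urszula, Mieczyslaw.
Radoslaw predeceased; the 1/3 allotted to Radoslaw's branch passes to Radoslaw's issue by representation.
The 1/3 is divided into 2 equal shares of 1/6 among Danuta, Bogdan.
Danuta is living and takes 1/6.
Bogdan predeceased; the 1/6 allotted to Bogdan's branch passes to Bogdan's issue by representation.
The 1/6 is divided into 4 equal shares of 1/24 among Franciszka, Czeslaw, Ireneusz, Halina.
Franciszka is living and takes 1/24.
Czeslaw is living and takes 1/24.
Ireneusz is living and takes 1/24.
Halina is living and takes 1/24.
Urszula is living and takes 1/3.
Mieczyslaw predeceased; the 1/3 allotted to Mieczyslaw's branch passes to Mieczyslaw's issue by representation.
The 1/3 is divided into 3 equal shares of 1/9 among Grzegorz, Jolanta, Stanislawa.
Grzegorz is living and takes 1/9.
Jolanta is living and takes 1/9.
Stanislawa predeceased; the 1/9 allotted to Stanislawa's branch passes to Stanislawa's issue by representation.
The 1/9 is divided into 3 equal shares of 1/27 among Tadeusz, Nadia, Eliasz.
Tadeusz is living and takes 1/27.
Nadia is living and takes 1/27.
Eliasz is living and takes 1/27.

Czeslaw 1/24; Danuta 1/6; Eliasz 1/27; Franciszka 1/24; Grzegorz 1/9; Halina 1/24; Ireneusz 1/24; Jolanta 1/9; Nadia 1/27; Tadeusz 1/27; Urszula 1/3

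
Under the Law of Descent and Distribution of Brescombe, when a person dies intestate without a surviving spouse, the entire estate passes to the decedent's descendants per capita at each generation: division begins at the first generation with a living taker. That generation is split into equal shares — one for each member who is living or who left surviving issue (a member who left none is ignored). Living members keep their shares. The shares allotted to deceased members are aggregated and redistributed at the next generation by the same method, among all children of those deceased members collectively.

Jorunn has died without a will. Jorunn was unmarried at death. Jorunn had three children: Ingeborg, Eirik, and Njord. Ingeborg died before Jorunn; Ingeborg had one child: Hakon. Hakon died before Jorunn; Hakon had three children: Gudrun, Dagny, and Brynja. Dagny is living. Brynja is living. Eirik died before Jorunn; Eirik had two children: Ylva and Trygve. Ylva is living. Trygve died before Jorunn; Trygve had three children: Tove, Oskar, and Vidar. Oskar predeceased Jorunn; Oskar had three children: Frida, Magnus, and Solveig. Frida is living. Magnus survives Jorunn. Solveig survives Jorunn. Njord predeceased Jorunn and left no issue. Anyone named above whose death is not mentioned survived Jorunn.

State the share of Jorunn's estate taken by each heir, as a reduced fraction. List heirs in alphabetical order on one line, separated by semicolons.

There is no surviving spouse, so the entire estate passes to Jorunn's descendants per capita at each generation.
No one at generation 1 (Ingeborg, Eirik) is living; moving to the next generation.
At generation 2 (Hakon, Ylva, Trygve) there are 3 shares of (1)/3 = 1/3 each.
Living: Ylva — each takes 1/3.
Deceased: Hakon and Trygve. Their combined 2/3 is pooled and carried to generation 3.
At generation 3 (Gudrun, Dagny, Brynja, Tove, Oskar, Vidar) there are 6 shares of (2/3)/6 = 1/9 each.
Living: Gudrun, Dagny, Brynja, Tove, and Vidar — each takes 1/9.
Deceased: Oskar. That 1/9 share is carried to generation 4.
At generation 4 (Frida, Magnus, Solveig) there are 3 shares of (1/9)/3 = 1/27 each.
Living: Frida, Magnus, and Solveig — each takes 1/27.

Brynja 1/9; Dagny 1/9; Frida 1/27; Gudrun 1/9; Magnus 1/27; Solveig 1/27; Tove 1/9; Vidar 1/9; Ylva 1/3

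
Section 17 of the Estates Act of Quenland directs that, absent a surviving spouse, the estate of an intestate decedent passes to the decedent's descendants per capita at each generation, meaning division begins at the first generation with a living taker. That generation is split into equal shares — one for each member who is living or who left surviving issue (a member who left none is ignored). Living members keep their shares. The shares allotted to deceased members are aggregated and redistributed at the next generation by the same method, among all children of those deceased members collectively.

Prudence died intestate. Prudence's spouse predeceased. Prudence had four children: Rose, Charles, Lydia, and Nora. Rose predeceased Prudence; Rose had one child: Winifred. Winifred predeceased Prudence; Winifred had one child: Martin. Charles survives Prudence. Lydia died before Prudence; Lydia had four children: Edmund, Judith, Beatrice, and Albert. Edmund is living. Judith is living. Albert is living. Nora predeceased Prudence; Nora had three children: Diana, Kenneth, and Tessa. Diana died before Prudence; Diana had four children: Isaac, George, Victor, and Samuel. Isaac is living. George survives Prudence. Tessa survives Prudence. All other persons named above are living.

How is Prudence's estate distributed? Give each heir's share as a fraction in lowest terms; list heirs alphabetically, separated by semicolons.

Albert 3/32; Beatrice 3/32; Charles 1/4; Edmund 3/32; George 3/80; Isaac 3/80; Judith 3/32; Kenneth 3/32; Martin 3/80; Samuel 3/80; Tessa 3/32; Victor 3/80

There is no surviving spouse, so the entire estate passes to Prudence's descendants per capita at each generation.
At generation 1 (Rose, Charles, Lydia, Nora) there are 4 shares of (1)/4 = 1/4 each.
Living: Charles — each takes 1/4.
Deceased: Rose, Lydia, and Nora. Their combined 3/4 is pooled and carried to generation 2.
At generation 2 (Winifred, Edmund, Judith, Beatrice, Albert, Diana, Kenneth, Tessa) there are 8 shares of (3/4)/8 = 3/32 each.
Living: Edmund, Judith, Beatrice, Albert, Kenneth, and Tessa — each takes 3/32.
Deceased: Winifred and Diana. Their combined 3/16 is pooled and carried to generation 3.
At generation 3 (Martin, Isaac, George, Victor, Samuel) there are 5 shares of (3/16)/5 = 3/80 each.
Living: Martin, Isaac, George, Victor, and Samuel — each takes 3/80.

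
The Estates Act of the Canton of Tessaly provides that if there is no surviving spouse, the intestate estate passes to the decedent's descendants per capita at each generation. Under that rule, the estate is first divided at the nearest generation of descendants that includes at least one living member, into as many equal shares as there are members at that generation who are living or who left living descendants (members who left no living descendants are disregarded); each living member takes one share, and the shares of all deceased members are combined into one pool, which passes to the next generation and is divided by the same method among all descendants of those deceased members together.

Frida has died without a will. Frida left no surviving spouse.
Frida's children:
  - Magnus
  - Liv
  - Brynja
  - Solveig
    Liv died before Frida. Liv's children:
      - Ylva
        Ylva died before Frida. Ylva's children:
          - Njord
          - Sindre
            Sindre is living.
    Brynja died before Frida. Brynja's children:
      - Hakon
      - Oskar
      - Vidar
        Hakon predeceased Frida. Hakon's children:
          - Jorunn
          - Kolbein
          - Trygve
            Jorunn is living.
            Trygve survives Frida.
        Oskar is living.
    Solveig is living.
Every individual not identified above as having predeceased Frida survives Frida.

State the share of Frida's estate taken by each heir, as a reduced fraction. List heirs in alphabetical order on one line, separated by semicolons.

There is no surviving spouse, so the entire estate passes to Frida's descendants per capita at each generation.
At generation 1 (Magnus, Liv, Brynja, Solveig) there are 4 shares of (1)/4 = 1/4 each.
Living: Magnus and Solveig — each takes 1/4.
Deceased: Liv and Brynja. Their combined 1/2 is pooled and carried to generation 2.
At generation 2 (Ylva, Hakon, Oskar, Vidar) there are 4 shares of (1/2)/4 = 1/8 each.
Living: Oskar and Vidar — each takes 1/8.
Deceased: Ylva and Hakon. Their combined 1/4 is pooled and carried to generation 3.
At generation 3 (Njord, Sindre, Jorunn, Kolbein, Trygve) there are 5 shares of (1/4)/5 = 1/20 each.
Living: Njord, Sindre, Jorunn, Kolbein, and Trygve — each takes 1/20.

Jorunn 1/20; Kolbein 1/20; Magnus 1/4; Njord 1/20; Oskar 1/8; Sindre 1/20; Solveig 1/4; Trygve 1/20; Vidar 1/8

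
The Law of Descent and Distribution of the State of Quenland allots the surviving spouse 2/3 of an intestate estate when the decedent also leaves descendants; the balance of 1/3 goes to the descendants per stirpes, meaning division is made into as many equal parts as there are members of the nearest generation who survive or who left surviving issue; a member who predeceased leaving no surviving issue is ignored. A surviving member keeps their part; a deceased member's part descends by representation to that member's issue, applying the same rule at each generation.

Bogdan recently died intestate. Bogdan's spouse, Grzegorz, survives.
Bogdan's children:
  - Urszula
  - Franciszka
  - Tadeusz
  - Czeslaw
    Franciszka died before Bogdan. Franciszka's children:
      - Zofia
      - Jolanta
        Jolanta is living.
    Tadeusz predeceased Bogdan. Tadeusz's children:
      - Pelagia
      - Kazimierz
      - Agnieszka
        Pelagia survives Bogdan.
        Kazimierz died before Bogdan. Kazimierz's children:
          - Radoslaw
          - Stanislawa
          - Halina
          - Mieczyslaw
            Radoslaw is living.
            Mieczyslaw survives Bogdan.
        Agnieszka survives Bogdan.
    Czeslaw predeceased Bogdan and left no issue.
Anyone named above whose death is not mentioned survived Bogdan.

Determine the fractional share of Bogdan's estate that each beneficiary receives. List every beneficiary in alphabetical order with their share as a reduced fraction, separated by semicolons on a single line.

Grzegorz, as surviving spouse, takes 2/3.
The remaining 1/3 passes to Bogdan's descendants per stirpes.
Czeslaw left no surviving issue, so that branch lapses and is disregarded.
The 1/3 is divided into 3 equal shares of 1/9 among Urszula, Franciszka, Tadeusz.
Urszula is living and takes 1/9.
Franciszka predeceased; the 1/9 allotted to Franciszka's branch passes to Franciszka's issue by representation.
The 1/9 is divided into 2 equal shares of 1/18 among Zofia, Jolanta.
Zofia is living and takes 1/18.
Jolanta is living and takes 1/18.
Tadeusz predeceased; the 1/9 allotted to Tadeusz's branch passes to Tadeusz's issue by representation.
The 1/9 is divided into 3 equal shares of 1/27 among Pelagia, Kazimierz, Agnieszka.
Pelagia is living and takes 1/27.
Kazimierz predeceased; the 1/27 allotted to Kazimierz's branch passes to Kazimierz's issue by representation.
The 1/27 is divided into 4 equal shares of 1/108 among Radoslaw, Stanislawa, Halina, Mieczyslaw.
Radoslaw is living and takes 1/108.
Stanislawa is living and takes 1/108.
Halina is living and takes 1/108.
Mieczyslaw is living and takes 1/108.
Agnieszka is living and takes 1/27.

Agnieszka 1/27; Grzegorz 2/3; Halina 1/108; Jolanta 1/18; Mieczyslaw 1/108; Pelagia 1/27; Radoslaw 1/108; Stanislawa 1/108; Urszula 1/9; Zofia 1/18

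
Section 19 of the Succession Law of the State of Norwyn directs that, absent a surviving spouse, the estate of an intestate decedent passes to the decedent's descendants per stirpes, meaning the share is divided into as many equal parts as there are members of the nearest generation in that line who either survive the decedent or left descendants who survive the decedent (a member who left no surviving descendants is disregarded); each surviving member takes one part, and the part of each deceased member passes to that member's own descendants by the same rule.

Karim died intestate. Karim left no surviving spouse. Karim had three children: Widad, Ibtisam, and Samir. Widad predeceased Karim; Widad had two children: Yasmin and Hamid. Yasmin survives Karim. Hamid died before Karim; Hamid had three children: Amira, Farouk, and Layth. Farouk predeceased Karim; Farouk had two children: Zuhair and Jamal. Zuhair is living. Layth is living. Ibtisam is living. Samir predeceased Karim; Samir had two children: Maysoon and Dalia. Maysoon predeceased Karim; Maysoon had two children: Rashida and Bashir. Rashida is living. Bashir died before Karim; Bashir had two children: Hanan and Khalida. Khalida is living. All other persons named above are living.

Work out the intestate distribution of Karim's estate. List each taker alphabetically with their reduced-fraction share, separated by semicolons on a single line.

Amira 1/18; Dalia 1/6; Hanan 1/24; Ibtisam 1/3; Jamal 1/36; Khalida 1/24; Layth 1/18; Rashida 1/12; Yasmin 1/6; Zuhair 1/36

There is no surviving spouse, so the entire estate passes to Karim's descendants per stirpes.
The estate is divided into 3 equal shares of 1/3 among Widad, Ibtisam, Samir.
Widad predeceased; the 1/3 allotted to Widad's branch passes to Widad's issue by representation.
The 1/3 is divided into 2 equal shares of 1/6 among Yasmin, Hamid.
Yasmin is living and takes 1/6.
Hamid predeceased; the 1/6 allotted to Hamid's branch passes to Hamid's issue by representation.
The 1/6 is divided into 3 equal shares of 1/18 among Amira, Farouk, Layth.
Amira is living and takes 1/18.
Farouk predeceased; the 1/18 allotted to Farouk's branch passes to Farouk's issue by representation.
The 1/18 is divided into 2 equal shares of 1/36 among Zuhair, Jamal.
Zuhair is living and takes 1/36.
Jamal is living and takes 1/36.
Layth is living and takes 1/18.
Ibtisam is living and takes 1/3.
Samir predeceased; the 1/3 allotted to Samir's branch passes to Samir's issue by representation.
The 1/3 is divided into 2 equal shares of 1/6 among Maysoon, Dalia.
Maysoon predeceased; the 1/6 allotted to Maysoon's branch passes to Maysoon's issue by representation.
The 1/6 is divided into 2 equal shares of 1/12 among Rashida, Bashir.
Rashida is living and takes 1/12.
Bashir predeceased; the 1/12 allotted to Bashir's branch passes to Bashir's issue by representation.
The 1/12 is divided into 2 equal shares of 1/24 among Hanan, Khalida.
Hanan is living and takes 1/24.
Khalida is living and takes 1/24.
Dalia is living and takes 1/6.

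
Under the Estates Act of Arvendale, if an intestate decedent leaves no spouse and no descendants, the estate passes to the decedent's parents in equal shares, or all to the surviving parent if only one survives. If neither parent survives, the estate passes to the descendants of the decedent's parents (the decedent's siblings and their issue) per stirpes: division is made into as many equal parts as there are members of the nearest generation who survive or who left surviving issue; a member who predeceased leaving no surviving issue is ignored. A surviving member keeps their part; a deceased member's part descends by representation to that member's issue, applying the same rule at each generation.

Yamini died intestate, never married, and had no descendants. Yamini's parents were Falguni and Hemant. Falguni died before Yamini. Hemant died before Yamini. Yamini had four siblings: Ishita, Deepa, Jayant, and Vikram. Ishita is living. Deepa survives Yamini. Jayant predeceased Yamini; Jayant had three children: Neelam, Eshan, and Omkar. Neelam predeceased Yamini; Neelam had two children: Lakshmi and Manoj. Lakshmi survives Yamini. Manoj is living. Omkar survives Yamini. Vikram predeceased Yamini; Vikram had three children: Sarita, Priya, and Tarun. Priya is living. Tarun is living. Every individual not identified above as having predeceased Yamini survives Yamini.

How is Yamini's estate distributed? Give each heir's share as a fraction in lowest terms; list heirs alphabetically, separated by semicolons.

Neither parent survives and there are no descendants, so the estate passes to Yamini's siblings and their issue per stirpes.
The estate is divided into 4 equal shares of 1/4 among Ishita, Deepa, Jayant, Vikram.
Ishita is living and takes 1/4.
Deepa is living and takes 1/4.
Jayant predeceased; the 1/4 allotted to Jayant's branch passes to Jayant's issue by representation.
The 1/4 is divided into 3 equal shares of 1/12 among Neelam, Eshan, Omkar.
Neelam predeceased; the 1/12 allotted to Neelam's branch passes to Neelam's issue by representation.
The 1/12 is divided into 2 equal shares of 1/24 among Lakshmi, Manoj.
Lakshmi is living and takes 1/24.
Manoj is living and takes 1/24.
Eshan is living and takes 1/12.
Omkar is living and takes 1/12.
Vikram predeceased; the 1/4 allotted to Vikram's branch passes to Vikram's issue by representation.
The 1/4 is divided into 3 equal shares of 1/12 among Sarita, Priya, Tarun.
Sarita is living and takes 1/12.
Priya is living and takes 1/12.
Tarun is living and takes 1/12.

Deepa 1/4; Eshan 1/12; Ishita 1/4; Lakshmi 1/24; Manoj 1/24; Omkar 1/12; Priya 1/12; Sarita 1/12; Tarun 1/12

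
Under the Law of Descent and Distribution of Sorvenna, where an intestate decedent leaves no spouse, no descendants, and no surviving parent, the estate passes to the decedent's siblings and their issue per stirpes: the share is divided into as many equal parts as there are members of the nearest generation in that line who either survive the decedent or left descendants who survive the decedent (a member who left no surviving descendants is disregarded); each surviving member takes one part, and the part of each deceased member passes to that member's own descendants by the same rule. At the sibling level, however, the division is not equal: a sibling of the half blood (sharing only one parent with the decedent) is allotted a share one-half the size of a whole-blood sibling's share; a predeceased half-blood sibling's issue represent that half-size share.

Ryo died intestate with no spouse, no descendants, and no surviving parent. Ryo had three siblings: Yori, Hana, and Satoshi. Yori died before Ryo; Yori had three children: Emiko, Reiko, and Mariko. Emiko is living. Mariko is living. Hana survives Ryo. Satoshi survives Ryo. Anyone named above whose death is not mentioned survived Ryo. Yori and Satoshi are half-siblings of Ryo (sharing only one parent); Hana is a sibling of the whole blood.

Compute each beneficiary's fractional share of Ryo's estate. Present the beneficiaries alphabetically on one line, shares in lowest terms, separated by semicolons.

Emiko 1/12; Hana 1/2; Mariko 1/12; Reiko 1/12; Satoshi 1/4

No spouse, descendants, or parent survives, so the estate passes to Ryo's siblings per stirpes.
Half-blood siblings count for one-half the weight of whole-blood siblings at the initial division.
Dividing 1 in proportion to weights (total weight 2): Yori (weight 1/2) → 1/4; Hana (weight 1) → 1/2; Satoshi (weight 1/2) → 1/4.
Yori predeceased; the 1/4 allotted to Yori's branch passes to Yori's issue by representation.
The 1/4 is divided into 3 equal shares of 1/12 among Emiko, Reiko, Mariko.
Emiko is living and takes 1/12.
Reiko is living and takes 1/12.
Mariko is living and takes 1/12.
Hana is living and takes 1/2.
Satoshi is living and takes 1/4.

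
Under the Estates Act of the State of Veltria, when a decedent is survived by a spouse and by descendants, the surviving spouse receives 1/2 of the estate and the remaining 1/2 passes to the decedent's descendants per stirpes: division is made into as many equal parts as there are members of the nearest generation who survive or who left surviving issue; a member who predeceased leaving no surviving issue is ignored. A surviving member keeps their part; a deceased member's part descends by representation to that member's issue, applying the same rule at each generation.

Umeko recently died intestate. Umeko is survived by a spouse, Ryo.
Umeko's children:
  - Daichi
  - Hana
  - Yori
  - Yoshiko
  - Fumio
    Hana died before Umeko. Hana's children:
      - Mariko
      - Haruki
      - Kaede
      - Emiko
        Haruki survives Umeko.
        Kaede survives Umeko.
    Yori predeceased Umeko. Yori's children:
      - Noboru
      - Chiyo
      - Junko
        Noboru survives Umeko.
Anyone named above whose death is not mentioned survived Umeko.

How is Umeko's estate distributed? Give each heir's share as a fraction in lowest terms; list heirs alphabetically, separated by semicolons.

Chiyo 1/30; Daichi 1/10; Emiko 1/40; Fumio 1/10; Haruki 1/40; Junko 1/30; Kaede 1/40; Mariko 1/40; Noboru 1/30; Ryo 1/2; Yoshiko 1/10

Ryo, as surviving spouse, takes 1/2.
The remaining 1/2 passes to Umeko's descendants per stirpes.
The 1/2 is divided into 5 equal shares of 1/10 among Daichi, Hana, Yori, Yoshiko, Fumio.
Daichi is living and takes 1/10.
Hana predeceased; the 1/10 allotted to Hana's branch passes to Hana's issue by representation.
The 1/10 is divided into 4 equal shares of 1/40 among Mariko, Haruki, Kaede, Emiko.
Mariko is living and takes 1/40.
Haruki is living and takes 1/40.
Kaede is living and takes 1/40.
Emiko is living and takes 1/40.
Yori predeceased; the 1/10 allotted to Yori's branch passes to Yori's issue by representation.
The 1/10 is divided into 3 equal shares of 1/30 among Noboru, Chiyo, Junko.
Noboru is living and takes 1/30.
Chiyo is living and takes 1/30.
Junko is living and takes 1/30.
Yoshiko is living and takes 1/10.
Fumio is living and takes 1/10.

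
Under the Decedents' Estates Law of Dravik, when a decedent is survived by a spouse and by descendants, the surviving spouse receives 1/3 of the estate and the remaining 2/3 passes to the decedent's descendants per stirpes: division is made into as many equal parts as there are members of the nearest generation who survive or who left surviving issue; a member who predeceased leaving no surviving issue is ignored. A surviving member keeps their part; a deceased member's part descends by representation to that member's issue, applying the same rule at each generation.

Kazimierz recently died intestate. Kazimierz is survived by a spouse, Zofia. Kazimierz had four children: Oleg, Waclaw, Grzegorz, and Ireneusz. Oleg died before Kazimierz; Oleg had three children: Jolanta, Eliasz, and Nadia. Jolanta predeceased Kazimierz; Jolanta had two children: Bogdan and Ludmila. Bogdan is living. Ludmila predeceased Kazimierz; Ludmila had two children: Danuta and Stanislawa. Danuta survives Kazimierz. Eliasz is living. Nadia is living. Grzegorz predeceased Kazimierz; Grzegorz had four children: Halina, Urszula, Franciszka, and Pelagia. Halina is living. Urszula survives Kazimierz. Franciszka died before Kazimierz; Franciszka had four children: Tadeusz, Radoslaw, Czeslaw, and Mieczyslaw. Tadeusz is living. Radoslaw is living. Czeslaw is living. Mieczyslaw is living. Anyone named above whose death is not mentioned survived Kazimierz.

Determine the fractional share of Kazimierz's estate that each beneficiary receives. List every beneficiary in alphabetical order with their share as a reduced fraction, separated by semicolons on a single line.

Bogdan 1/36; Czeslaw 1/96; Danuta 1/72; Eliasz 1/18; Halina 1/24; Ireneusz 1/6; Mieczyslaw 1/96; Nadia 1/18; Pelagia 1/24; Radoslaw 1/96; Stanislawa 1/72; Tadeusz 1/96; Urszula 1/24; Waclaw 1/6; Zofia 1/3

Zofia, as surviving spouse, takes 1/3.
The remaining 2/3 passes to Kazimierz's descendants per stirpes.
The 2/3 is divided into 4 equal shares of 1/6 among Oleg, Waclaw, Grzegorz, Ireneusz.
Oleg predeceased; the 1/6 allotted to Oleg's branch passes to Oleg's issue by representation.
The 1/6 is divided into 3 equal shares of 1/18 among Jolanta, Eliasz, Nadia.
Jolanta predeceased; the 1/18 allotted to Jolanta's branch passes to Jolanta's issue by representation.
The 1/18 is divided into 2 equal shares of 1/36 among Bogdan, Ludmila.
Bogdan is living and takes 1/36.
Ludmila predeceased; the 1/36 allotted to Ludmila's branch passes to Ludmila's issue by representation.
The 1/36 is divided into 2 equal shares of 1/72 among Danuta, Stanislawa.
Danuta is living and takes 1/72.
Stanislawa is living and takes 1/72.
Eliasz is living and takes 1/18.
Nadia is living and takes 1/18.
Waclaw is living and takes 1/6.
Grzegorz predeceased; the 1/6 allotted to Grzegorz's branch passes to Grzegorz's issue by representation.
The 1/6 is divided into 4 equal shares of 1/24 among Halina, Urszula, Franciszka, Pelagia.
Halina is living and takes 1/24.
Urszula is living and takes 1/24.
Franciszka predeceased; the 1/24 allotted to Franciszka's branch passes to Franciszka's issue by representation.
The 1/24 is divided into 4 equal shares of 1/96 among Tadeusz, Radoslaw, Czeslaw, Mieczyslaw.
Tadeusz is living and takes 1/96.
Radoslaw is living and takes 1/96.
Czeslaw is living and takes 1/96.
Mieczyslaw is living and takes 1/96.
Pelagia is living and takes 1/24.
Ireneusz is living and takes 1/6.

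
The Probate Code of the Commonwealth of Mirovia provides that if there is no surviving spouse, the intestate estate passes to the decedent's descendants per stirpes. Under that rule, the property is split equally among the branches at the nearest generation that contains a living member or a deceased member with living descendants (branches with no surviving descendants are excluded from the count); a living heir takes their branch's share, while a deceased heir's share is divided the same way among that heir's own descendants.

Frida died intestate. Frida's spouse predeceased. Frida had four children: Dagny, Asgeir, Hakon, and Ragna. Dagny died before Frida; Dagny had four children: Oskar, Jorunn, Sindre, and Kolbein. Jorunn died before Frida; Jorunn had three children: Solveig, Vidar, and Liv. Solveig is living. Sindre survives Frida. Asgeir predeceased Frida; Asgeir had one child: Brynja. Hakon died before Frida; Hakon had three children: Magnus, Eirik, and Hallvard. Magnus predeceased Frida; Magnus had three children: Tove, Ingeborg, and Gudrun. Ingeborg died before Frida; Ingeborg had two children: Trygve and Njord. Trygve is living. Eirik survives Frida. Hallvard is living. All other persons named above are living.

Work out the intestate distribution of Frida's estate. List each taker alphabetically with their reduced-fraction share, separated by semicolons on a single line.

There is no surviving spouse, so the entire estate passes to Frida's descendants per stirpes.
The estate is divided into 4 equal shares of 1/4 among Dagny, Asgeir, Hakon, Ragna.
Dagny predeceased; the 1/4 allotted to Dagny's branch passes to Dagny's issue by representation.
The 1/4 is divided into 4 equal shares of 1/16 among Oskar, Jorunn, Sindre, Kolbein.
Oskar is living and takes 1/16.
Jorunn predeceased; the 1/16 allotted to Jorunn's branch passes to Jorunn's issue by representation.
The 1/16 is divided into 3 equal shares of 1/48 among Solveig, Vidar, Liv.
Solveig is living and takes 1/48.
Vidar is living and takes 1/48.
Liv is living and takes 1/48.
Sindre is living and takes 1/16.
Kolbein is living and takes 1/16.
Asgeir predeceased; the 1/4 allotted to Asgeir's branch passes to Asgeir's issue by representation.
Brynja is the sole taker at this level and receives the full 1/4.
Hakon predeceased; the 1/4 allotted to Hakon's branch passes to Hakon's issue by representation.
The 1/4 is divided into 3 equal shares of 1/12 among Magnus, Eirik, Hallvard.
Magnus predeceased; the 1/12 allotted to Magnus's branch passes to Magnus's issue by representation.
The 1/12 is divided into 3 equal shares of 1/36 among Tove, Ingeborg, Gudrun.
Tove is living and takes 1/36.
Ingeborg predeceased; the 1/36 allotted to Ingeborg's branch passes to Ingeborg's issue by representation.
The 1/36 is divided into 2 equal shares of 1/72 among Trygve, Njord.
Trygve is living and takes 1/72.
Njord is living and takes 1/72.
Gudrun is living and takes 1/36.
Eirik is living and takes 1/12.
Hallvard is living and takes 1/12.
Ragna is living and takes 1/4.

Brynja 1/4; Eirik 1/12; Gudrun 1/36; Hallvard 1/12; Kolbein 1/16; Liv 1/48; Njord 1/72; Oskar 1/16; Ragna 1/4; Sindre 1/16; Solveig 1/48; Tove 1/36; Trygve 1/72; Vidar 1/48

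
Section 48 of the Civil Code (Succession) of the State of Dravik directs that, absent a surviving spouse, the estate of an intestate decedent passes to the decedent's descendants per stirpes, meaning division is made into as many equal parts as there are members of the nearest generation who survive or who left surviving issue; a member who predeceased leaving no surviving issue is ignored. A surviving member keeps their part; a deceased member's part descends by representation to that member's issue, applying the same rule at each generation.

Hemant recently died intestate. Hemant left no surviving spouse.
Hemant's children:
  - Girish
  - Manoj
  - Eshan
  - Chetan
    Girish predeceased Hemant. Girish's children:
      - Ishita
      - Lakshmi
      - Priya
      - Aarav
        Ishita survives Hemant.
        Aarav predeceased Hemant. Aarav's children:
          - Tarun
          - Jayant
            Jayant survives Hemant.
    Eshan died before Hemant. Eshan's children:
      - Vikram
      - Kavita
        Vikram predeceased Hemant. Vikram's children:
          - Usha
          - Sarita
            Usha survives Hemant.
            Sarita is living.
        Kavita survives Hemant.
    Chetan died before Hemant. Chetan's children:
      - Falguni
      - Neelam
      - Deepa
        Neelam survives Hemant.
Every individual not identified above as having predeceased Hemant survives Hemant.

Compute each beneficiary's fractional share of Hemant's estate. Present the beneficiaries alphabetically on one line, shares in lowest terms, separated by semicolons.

Deepa 1/12; Falguni 1/12; Ishita 1/16; Jayant 1/32; Kavita 1/8; Lakshmi 1/16; Manoj 1/4; Neelam 1/12; Priya 1/16; Sarita 1/16; Tarun 1/32; Usha 1/16

There is no surviving spouse, so the entire estate passes to Hemant's descendants per stirpes.
The estate is divided into 4 equal shares of 1/4 among Girish, Manoj, Eshan, Chetan.
Girish predeceased; the 1/4 allotted to Girish's branch passes to Girish's issue by representation.
The 1/4 is divided into 4 equal shares of 1/16 among Ishita, Lakshmi, Priya, Aarav.
Ishita is living and takes 1/16.
Lakshmi is living and takes 1/16.
Priya is living and takes 1/16.
Aarav predeceased; the 1/16 allotted to Aarav's branch passes to Aarav's issue by representation.
The 1/16 is divided into 2 equal shares of 1/32 among Tarun, Jayant.
Tarun is living and takes 1/32.
Jayant is living and takes 1/32.
Manoj is living and takes 1/4.
Eshan predeceased; the 1/4 allotted to Eshan's branch passes to Eshan's issue by representation.
The 1/4 is divided into 2 equal shares of 1/8 among Vikram, Kavita.
Vikram predeceased; the 1/8 allotted to Vikram's branch passes to Vikram's issue by representation.
The 1/8 is divided into 2 equal shares of 1/16 among Usha, Sarita.
Usha is living and takes 1/16.
Sarita is living and takes 1/16.
Kavita is living and takes 1/8.
Chetan predeceased; the 1/4 allotted to Chetan's branch passes to Chetan's issue by representation.
The 1/4 is divided into 3 equal shares of 1/12 among Falguni, Neelam, Deepa.
Falguni is living and takes 1/12.
Neelam is living and takes 1/12.
Deepa is living and takes 1/12.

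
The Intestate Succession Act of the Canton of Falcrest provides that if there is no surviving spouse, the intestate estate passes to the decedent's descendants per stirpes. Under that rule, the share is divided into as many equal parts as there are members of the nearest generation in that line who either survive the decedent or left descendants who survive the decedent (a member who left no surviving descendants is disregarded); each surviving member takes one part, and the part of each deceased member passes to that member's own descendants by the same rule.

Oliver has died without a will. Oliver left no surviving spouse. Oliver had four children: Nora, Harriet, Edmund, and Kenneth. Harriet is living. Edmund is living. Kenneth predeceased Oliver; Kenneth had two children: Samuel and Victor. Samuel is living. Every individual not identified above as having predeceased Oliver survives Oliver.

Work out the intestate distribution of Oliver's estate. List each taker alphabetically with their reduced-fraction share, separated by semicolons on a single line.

Edmund 1/4; Harriet 1/4; Nora 1/4; Samuel 1/8; Victor 1/8

There is no surviving spouse, so the entire estate passes to Oliver's descendants per stirpes.
The estate is divided into 4 equal shares of 1/4 among Nora, Harriet, Edmund, Kenneth.
Nora is living and takes 1/4.
Harriet is living and takes 1/4.
Edmund is living and takes 1/4.
Kenneth predeceased; the 1/4 allotted to Kenneth's branch passes to Kenneth's issue by representation.
The 1/4 is divided into 2 equal shares of 1/8 among Samuel, Victor.
Samuel is living and takes 1/8.
Victor is living and takes 1/8.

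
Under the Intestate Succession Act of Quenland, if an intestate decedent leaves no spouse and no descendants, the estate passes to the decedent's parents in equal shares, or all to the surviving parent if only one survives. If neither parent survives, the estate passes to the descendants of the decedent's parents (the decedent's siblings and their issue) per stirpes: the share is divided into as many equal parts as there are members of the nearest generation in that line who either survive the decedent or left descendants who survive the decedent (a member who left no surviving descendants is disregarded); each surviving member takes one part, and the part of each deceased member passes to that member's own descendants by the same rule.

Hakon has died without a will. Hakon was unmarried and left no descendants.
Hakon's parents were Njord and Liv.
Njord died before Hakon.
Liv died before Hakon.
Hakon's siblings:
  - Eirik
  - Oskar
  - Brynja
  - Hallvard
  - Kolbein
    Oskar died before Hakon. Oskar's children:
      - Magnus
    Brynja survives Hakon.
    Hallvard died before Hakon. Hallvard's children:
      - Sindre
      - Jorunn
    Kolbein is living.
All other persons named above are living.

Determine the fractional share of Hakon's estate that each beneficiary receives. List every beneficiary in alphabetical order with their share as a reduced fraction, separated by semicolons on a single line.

Brynja 1/5; Eirik 1/5; Jorunn 1/10; Kolbein 1/5; Magnus 1/5; Sindre 1/10

Neither parent survives and there are no descendants, so the estate passes to Hakon's siblings and their issue per stirpes.
The estate is divided into 5 equal shares of 1/5 among Eirik, Oskar, Brynja, Hallvard, Kolbein.
Eirik is living and takes 1/5.
Oskar predeceased; the 1/5 allotted to Oskar's branch passes to Oskar's issue by representation.
Magnus is the sole taker at this level and receives the full 1/5.
Brynja is living and takes 1/5.
Hallvard predeceased; the 1/5 allotted to Hallvard's branch passes to Hallvard's issue by representation.
The 1/5 is divided into 2 equal shares of 1/10 among Sindre, Jorunn.
Sindre is living and takes 1/10.
Jorunn is living and takes 1/10.
Kolbein is living and takes 1/5.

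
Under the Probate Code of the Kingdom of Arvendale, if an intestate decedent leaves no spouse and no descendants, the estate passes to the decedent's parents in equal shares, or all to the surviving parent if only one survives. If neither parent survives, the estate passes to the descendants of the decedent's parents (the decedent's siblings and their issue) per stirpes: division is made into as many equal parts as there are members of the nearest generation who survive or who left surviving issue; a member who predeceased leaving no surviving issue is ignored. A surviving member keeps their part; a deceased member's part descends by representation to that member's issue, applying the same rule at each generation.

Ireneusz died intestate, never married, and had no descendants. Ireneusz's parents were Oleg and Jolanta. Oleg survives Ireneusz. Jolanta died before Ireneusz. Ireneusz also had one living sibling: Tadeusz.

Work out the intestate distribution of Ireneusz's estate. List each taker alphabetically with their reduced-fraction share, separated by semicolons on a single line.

Only one parent, Oleg, survives, so Oleg takes the entire estate. The siblings take nothing because a surviving parent has priority.

Oleg 1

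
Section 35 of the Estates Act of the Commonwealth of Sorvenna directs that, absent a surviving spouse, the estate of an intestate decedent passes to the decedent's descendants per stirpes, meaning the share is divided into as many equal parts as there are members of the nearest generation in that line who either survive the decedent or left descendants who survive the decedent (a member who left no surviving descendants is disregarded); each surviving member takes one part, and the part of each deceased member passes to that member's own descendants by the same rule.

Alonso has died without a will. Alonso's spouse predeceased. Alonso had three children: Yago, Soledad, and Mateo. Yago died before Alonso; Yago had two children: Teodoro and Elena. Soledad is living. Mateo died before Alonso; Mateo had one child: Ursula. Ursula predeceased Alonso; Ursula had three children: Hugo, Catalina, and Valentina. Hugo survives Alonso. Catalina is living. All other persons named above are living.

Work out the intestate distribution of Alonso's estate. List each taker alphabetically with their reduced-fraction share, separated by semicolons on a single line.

There is no surviving spouse, so the entire estate passes to Alonso's descendants per stirpes.
The estate is divided into 3 equal shares of 1/3 among Yago, Soledad, Mateo.
Yago predeceased; the 1/3 allotted to Yago's branch passes to Yago's issue by representation.
The 1/3 is divided into 2 equal shares of 1/6 among Teodoro, Elena.
Teodoro is living and takes 1/6.
Elena is living and takes 1/6.
Soledad is living and takes 1/3.
Mateo predeceased; the 1/3 allotted to Mateo's branch passes to Mateo's issue by representation.
Ursula's line is the sole branch at this level, so the full 1/3 passes to Ursula's issue by representation.
The 1/3 is divided into 3 equal shares of 1/9 among Hugo, Catalina, Valentina.
Hugo is living and takes 1/9.
Catalina is living and takes 1/9.
Valentina is living and takes 1/9.

Catalina 1/9; Elena 1/6; Hugo 1/9; Soledad 1/3; Teodoro 1/6; Valentina 1/9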